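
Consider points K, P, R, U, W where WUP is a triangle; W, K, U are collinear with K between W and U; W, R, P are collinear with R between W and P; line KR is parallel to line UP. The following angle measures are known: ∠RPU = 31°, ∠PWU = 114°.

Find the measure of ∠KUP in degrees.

∠KUP = 35°

1. ∠UPW = 31°  [R on ray PW]
2. ∠PUW = 35°  [△WUP]
3. ∠KUP = 35°  [K on ray UW]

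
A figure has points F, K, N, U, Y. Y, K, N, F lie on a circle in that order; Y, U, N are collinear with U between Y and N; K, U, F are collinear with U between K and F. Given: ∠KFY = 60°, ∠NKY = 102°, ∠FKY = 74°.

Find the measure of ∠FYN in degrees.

∠FYN = 28°

1. ∠NFY = 78°  [cyclic YKNF, opposite ∠K+∠F]
2. ∠FNY = 74°  [same arc YF]
3. ∠FYN = 28°  [△YNF]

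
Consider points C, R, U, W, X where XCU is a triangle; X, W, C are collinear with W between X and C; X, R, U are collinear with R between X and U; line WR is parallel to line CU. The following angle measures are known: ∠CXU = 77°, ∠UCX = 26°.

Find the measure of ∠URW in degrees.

∠URW = 103°

1. ∠CUX = 77°  [△XCU]
2. ∠WRX = 77°  [WR∥CU, corresponding at R]
3. ∠URW = 103°  [linear pair at R on XU]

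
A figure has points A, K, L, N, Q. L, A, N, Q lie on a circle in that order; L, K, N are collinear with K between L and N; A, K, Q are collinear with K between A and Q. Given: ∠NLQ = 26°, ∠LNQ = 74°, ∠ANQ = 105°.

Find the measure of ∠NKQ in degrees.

1. ∠NAQ = 26°  [same arc NQ]
2. ∠AQN = 49°  [△ANQ]
3. ∠NKQ = 57°  [△NKQ]

∠NKQ = 57°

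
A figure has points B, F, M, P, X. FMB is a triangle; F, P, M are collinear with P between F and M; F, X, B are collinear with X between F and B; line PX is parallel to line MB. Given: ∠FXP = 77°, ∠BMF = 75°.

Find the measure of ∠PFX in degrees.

1. ∠FBM = 77°  [PX∥MB, corresponding at X]
2. ∠BFM = 28°  [△FMB]
3. ∠PFX = 28°  [P on FM, X on FB]

∠PFX = 28°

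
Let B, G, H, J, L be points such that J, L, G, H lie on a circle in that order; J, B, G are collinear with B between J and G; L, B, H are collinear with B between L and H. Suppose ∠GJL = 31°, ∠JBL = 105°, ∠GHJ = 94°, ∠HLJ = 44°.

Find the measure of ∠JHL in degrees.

∠JHL = 63°

1. ∠GBH = 105°  [vertical angles at B]
2. ∠HGJ = 44°  [same arc JH]
3. ∠HBJ = 75°  [linear pair at B on JG]
4. ∠GJH = 42°  [△JGH]
5. ∠JHL = 63°  [△JBH]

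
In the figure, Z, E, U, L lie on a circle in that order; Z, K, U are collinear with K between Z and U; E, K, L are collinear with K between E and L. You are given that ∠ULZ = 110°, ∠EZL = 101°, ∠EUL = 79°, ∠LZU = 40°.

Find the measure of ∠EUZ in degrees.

1. ∠LUZ = 30°  [△ZUL]
2. ∠LEZ = 30°  [same arc ZL]
3. ∠ELZ = 49°  [△ZEL]
4. ∠EUZ = 49°  [same arc ZE]

∠EUZ = 49°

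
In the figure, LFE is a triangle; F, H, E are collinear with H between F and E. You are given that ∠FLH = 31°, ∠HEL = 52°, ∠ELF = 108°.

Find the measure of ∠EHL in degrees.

∠EHL = 51°

1. ∠FEL = 52°  [H on ray EF]
2. ∠EFL = 20°  [△LFE]
3. ∠HFL = 20°  [H on ray FE]
4. ∠FHL = 129°  [△LFH]
5. ∠EHL = 51°  [linear pair at H on FE]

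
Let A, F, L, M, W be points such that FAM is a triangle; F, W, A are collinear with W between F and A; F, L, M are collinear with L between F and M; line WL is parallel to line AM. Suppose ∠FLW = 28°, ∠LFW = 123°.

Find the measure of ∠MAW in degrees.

1. ∠FWL = 29°  [△FWL]
2. ∠AWL = 151°  [linear pair at W on FA]
3. ∠MAW = 29°  [WL∥AM, co-interior at A–W]

∠MAW = 29°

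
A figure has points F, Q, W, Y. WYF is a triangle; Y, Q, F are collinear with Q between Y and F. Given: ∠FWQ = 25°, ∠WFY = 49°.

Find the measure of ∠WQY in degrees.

∠WQY = 74°

1. ∠QFW = 49°  [Q on ray FY]
2. ∠FQW = 106°  [△WQF]
3. ∠WQY = 74°  [linear pair at Q on YF]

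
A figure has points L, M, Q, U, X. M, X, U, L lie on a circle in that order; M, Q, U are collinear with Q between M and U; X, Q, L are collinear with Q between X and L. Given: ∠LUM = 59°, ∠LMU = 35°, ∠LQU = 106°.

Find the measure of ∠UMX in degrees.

1. ∠LXM = 59°  [same arc ML]
2. ∠MQX = 106°  [vertical angles at Q]
3. ∠UMX = 15°  [△MQX]

∠UMX = 15°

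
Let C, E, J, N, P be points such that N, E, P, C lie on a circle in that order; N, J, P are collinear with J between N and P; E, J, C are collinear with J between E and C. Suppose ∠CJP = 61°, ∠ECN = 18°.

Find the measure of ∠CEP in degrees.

1. ∠EJN = 61°  [vertical angles at J]
2. ∠EPN = 18°  [same arc NE]
3. ∠EJP = 119°  [linear pair at J on NP]
4. ∠CEP = 43°  [△EJP]

∠CEP = 43°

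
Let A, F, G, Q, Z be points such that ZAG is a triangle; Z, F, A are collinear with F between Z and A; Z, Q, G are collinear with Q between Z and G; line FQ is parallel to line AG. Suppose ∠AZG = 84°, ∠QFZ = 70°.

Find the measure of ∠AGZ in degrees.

1. ∠FZQ = 84°  [F on ZA, Q on ZG]
2. ∠FQZ = 26°  [△ZFQ]
3. ∠AGZ = 26°  [FQ∥AG, corresponding at Q]

∠AGZ = 26°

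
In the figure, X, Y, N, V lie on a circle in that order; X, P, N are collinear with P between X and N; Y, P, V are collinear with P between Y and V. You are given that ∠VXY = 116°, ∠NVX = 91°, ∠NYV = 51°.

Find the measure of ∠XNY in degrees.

1. ∠VNY = 64°  [cyclic XYNV, opposite ∠X+∠N]
2. ∠NYX = 89°  [cyclic XYNV, opposite ∠Y+∠V]
3. ∠NVY = 65°  [△YNV]
4. ∠NXY = 65°  [same arc YN]
5. ∠XNY = 26°  [△XYN]

∠XNY = 26°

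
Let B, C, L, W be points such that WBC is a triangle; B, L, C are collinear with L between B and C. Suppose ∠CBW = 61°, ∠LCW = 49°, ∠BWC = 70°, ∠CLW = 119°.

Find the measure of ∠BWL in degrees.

1. ∠LBW = 61°  [L on ray BC]
2. ∠BLW = 61°  [linear pair at L on BC]
3. ∠BWL = 58°  [△WBL]

∠BWL = 58°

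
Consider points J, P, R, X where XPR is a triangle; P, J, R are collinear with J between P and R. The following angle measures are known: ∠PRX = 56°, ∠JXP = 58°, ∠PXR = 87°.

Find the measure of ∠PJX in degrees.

1. ∠RPX = 37°  [△XPR]
2. ∠JPX = 37°  [J on ray PR]
3. ∠PJX = 85°  [△XPJ]

∠PJX = 85°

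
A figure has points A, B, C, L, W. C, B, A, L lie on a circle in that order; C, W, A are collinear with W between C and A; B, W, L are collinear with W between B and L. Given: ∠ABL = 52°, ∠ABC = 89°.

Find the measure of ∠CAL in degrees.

∠CAL = 37°

1. ∠ACL = 52°  [same arc AL]
2. ∠ALC = 91°  [cyclic CBAL, opposite ∠B+∠L]
3. ∠CAL = 37°  [△CAL]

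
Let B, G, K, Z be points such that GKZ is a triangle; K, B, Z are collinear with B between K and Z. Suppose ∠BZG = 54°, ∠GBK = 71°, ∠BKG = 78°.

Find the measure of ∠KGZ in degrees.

∠KGZ = 48°

1. ∠GZK = 54°  [B on ray ZK]
2. ∠GKZ = 78°  [B on ray KZ]
3. ∠KGZ = 48°  [△GKZ]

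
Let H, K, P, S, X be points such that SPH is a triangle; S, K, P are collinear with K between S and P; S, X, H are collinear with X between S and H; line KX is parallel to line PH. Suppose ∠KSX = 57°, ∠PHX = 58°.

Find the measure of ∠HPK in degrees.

1. ∠HSP = 57°  [K on SP, X on SH]
2. ∠PHS = 58°  [X on ray HS]
3. ∠HPS = 65°  [△SPH]
4. ∠HPK = 65°  [K on ray PS]

∠HPK = 65°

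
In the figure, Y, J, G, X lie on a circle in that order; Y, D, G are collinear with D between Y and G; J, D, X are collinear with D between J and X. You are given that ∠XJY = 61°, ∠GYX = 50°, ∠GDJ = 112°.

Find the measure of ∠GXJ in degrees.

1. ∠XGY = 61°  [same arc YX]
2. ∠XDY = 112°  [vertical angles at D]
3. ∠GDX = 68°  [linear pair at D on YG]
4. ∠GXJ = 51°  [△GDX]

∠GXJ = 51°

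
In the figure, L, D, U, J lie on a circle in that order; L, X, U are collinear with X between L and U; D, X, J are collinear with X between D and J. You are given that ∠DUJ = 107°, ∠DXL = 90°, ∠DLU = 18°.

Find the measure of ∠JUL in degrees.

∠JUL = 72°

1. ∠JXU = 90°  [vertical angles at X]
2. ∠DJU = 18°  [same arc DU]
3. ∠JUL = 72°  [△UXJ]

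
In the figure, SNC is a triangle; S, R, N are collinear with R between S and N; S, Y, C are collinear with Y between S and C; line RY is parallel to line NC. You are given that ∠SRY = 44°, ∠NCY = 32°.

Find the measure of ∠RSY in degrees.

1. ∠CNS = 44°  [RY∥NC, corresponding at R]
2. ∠NCS = 32°  [Y on ray CS]
3. ∠CSN = 104°  [△SNC]
4. ∠RSY = 104°  [R on SN, Y on SC]

∠RSY = 104°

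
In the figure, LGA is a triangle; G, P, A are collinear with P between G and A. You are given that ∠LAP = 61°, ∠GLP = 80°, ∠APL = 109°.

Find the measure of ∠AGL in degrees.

1. ∠GPL = 71°  [linear pair at P on GA]
2. ∠LGP = 29°  [△LGP]
3. ∠AGL = 29°  [P on ray GA]

∠AGL = 29°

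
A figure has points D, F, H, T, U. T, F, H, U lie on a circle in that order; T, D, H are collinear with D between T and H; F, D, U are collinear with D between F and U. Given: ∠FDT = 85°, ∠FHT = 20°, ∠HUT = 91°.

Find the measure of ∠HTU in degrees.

∠HTU = 65°

1. ∠HDU = 85°  [vertical angles at D]
2. ∠FUT = 20°  [same arc TF]
3. ∠TDU = 95°  [linear pair at D on TH]
4. ∠HTU = 65°  [△TDU]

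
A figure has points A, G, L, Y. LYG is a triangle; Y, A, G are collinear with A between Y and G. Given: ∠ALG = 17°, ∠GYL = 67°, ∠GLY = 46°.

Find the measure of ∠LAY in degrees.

∠LAY = 84°

1. ∠LGY = 67°  [△LYG]
2. ∠AGL = 67°  [A on ray GY]
3. ∠GAL = 96°  [△LAG]
4. ∠LAY = 84°  [linear pair at A on YG]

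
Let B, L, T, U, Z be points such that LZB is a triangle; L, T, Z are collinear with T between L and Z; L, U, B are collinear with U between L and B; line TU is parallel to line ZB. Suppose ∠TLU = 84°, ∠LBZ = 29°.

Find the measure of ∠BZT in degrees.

∠BZT = 67°

1. ∠BLZ = 84°  [T on LZ, U on LB]
2. ∠BZL = 67°  [△LZB]
3. ∠BZT = 67°  [T on ray ZL]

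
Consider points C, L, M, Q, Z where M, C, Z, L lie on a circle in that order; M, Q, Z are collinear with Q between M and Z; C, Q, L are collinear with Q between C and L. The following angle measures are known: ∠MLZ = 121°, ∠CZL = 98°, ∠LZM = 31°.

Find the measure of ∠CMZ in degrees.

∠CMZ = 54°

1. ∠LMZ = 28°  [△MZL]
2. ∠LCZ = 28°  [same arc ZL]
3. ∠CLZ = 54°  [△CZL]
4. ∠CMZ = 54°  [same arc CZ]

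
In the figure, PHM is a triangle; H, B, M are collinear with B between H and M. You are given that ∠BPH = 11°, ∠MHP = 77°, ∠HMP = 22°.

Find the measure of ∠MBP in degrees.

∠MBP = 88°

1. ∠BHP = 77°  [B on ray HM]
2. ∠HBP = 92°  [△PHB]
3. ∠MBP = 88°  [linear pair at B on HM]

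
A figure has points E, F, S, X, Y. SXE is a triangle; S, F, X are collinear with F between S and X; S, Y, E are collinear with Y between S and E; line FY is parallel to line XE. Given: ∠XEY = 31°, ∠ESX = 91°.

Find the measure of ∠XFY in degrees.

1. ∠SEX = 31°  [Y on ray ES]
2. ∠EXS = 58°  [△SXE]
3. ∠SFY = 58°  [FY∥XE, corresponding at F]
4. ∠XFY = 122°  [linear pair at F on SX]

∠XFY = 122°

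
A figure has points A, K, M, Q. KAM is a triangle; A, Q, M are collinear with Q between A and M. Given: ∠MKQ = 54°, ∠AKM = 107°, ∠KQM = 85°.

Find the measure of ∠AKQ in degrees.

1. ∠KMQ = 41°  [△KQM]
2. ∠AQK = 95°  [linear pair at Q on AM]
3. ∠AMK = 41°  [Q on ray MA]
4. ∠KAM = 32°  [△KAM]
5. ∠KAQ = 32°  [Q on ray AM]
6. ∠AKQ = 53°  [△KAQ]

∠AKQ = 53°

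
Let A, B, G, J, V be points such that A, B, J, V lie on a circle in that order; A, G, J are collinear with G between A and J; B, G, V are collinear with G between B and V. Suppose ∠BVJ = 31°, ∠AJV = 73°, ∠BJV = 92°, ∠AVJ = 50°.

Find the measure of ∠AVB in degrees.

∠AVB = 19°

1. ∠ABV = 73°  [same arc AV]
2. ∠BAV = 88°  [cyclic ABJV, opposite ∠A+∠J]
3. ∠AVB = 19°  [△ABV]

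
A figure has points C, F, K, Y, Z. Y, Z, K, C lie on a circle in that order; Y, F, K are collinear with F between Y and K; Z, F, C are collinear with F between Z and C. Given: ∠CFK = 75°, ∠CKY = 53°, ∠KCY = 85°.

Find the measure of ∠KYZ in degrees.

1. ∠YFZ = 75°  [vertical angles at F]
2. ∠CZY = 53°  [same arc YC]
3. ∠KYZ = 52°  [△YFZ]

∠KYZ = 52°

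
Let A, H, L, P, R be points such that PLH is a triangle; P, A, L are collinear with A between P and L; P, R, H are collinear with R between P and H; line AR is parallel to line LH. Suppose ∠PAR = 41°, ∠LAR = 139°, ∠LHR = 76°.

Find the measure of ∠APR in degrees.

∠APR = 63°

1. ∠HLP = 41°  [AR∥LH, corresponding at A]
2. ∠LHP = 76°  [R on ray HP]
3. ∠HPL = 63°  [△PLH]
4. ∠APR = 63°  [A on PL, R on PH]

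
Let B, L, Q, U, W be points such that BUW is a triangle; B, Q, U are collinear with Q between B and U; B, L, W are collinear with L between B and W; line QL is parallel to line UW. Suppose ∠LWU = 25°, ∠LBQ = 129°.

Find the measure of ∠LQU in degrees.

∠LQU = 154°

1. ∠BWU = 25°  [L on ray WB]
2. ∠UBW = 129°  [Q on BU, L on BW]
3. ∠BUW = 26°  [△BUW]
4. ∠BQL = 26°  [QL∥UW, corresponding at Q]
5. ∠LQU = 154°  [linear pair at Q on BU]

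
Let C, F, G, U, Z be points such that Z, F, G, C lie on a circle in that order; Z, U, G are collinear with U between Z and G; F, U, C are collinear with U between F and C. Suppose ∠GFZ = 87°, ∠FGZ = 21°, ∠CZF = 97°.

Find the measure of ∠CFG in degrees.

1. ∠FZG = 72°  [△ZFG]
2. ∠CGF = 83°  [cyclic ZFGC, opposite ∠Z+∠G]
3. ∠FCG = 72°  [same arc FG]
4. ∠CFG = 25°  [△FGC]

∠CFG = 25°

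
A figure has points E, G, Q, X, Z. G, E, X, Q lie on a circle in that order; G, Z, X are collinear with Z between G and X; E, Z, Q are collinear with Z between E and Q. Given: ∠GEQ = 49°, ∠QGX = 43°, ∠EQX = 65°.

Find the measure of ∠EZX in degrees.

∠EZX = 114°

1. ∠GXQ = 49°  [same arc GQ]
2. ∠QEX = 43°  [same arc XQ]
3. ∠GQX = 88°  [△GXQ]
4. ∠EGX = 65°  [same arc EX]
5. ∠GEX = 92°  [cyclic GEXQ, opposite ∠E+∠Q]
6. ∠EXG = 23°  [△GEX]
7. ∠EZX = 114°  [△EZX]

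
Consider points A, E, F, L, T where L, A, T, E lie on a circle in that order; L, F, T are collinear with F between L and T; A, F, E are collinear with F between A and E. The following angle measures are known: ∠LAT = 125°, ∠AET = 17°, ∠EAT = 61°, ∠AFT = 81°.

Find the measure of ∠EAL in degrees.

∠EAL = 64°

1. ∠ALT = 17°  [same arc AT]
2. ∠AFL = 99°  [linear pair at F on LT]
3. ∠EAL = 64°  [△LFA]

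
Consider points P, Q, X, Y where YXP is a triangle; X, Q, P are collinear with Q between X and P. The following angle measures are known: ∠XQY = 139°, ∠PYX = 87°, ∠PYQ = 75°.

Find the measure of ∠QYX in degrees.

∠QYX = 12°

1. ∠PQY = 41°  [linear pair at Q on XP]
2. ∠QPY = 64°  [△YQP]
3. ∠XPY = 64°  [Q on ray PX]
4. ∠PXY = 29°  [△YXP]
5. ∠QXY = 29°  [Q on ray XP]
6. ∠QYX = 12°  [△YXQ]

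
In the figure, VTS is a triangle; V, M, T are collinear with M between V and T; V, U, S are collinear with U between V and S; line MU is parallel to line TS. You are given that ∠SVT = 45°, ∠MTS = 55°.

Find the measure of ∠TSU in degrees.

∠TSU = 80°

1. ∠STV = 55°  [M on ray TV]
2. ∠TSV = 80°  [△VTS]
3. ∠TSU = 80°  [U on ray SV]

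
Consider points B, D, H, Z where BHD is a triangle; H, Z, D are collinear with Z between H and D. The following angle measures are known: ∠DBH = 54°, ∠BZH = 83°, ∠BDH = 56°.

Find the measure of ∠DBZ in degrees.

1. ∠BZD = 97°  [linear pair at Z on HD]
2. ∠BDZ = 56°  [Z on ray DH]
3. ∠DBZ = 27°  [△BZD]

∠DBZ = 27°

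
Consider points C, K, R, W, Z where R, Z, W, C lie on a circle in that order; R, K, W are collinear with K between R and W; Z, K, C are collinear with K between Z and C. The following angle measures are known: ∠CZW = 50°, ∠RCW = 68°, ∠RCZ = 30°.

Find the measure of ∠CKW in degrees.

∠CKW = 80°

1. ∠CRW = 50°  [same arc WC]
2. ∠CKR = 100°  [△RKC]
3. ∠CKW = 80°  [linear pair at K on RW]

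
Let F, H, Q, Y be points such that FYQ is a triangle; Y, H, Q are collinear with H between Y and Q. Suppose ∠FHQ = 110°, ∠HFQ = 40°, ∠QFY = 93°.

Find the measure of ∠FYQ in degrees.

∠FYQ = 57°

1. ∠FQH = 30°  [△FHQ]
2. ∠FQY = 30°  [H on ray QY]
3. ∠FYQ = 57°  [△FYQ]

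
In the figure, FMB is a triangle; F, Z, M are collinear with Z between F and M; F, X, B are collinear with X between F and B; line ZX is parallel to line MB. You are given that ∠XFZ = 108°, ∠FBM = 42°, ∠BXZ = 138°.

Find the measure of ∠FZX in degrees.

∠FZX = 30°

1. ∠BFM = 108°  [Z on FM, X on FB]
2. ∠BMF = 30°  [△FMB]
3. ∠FZX = 30°  [ZX∥MB, corresponding at Z]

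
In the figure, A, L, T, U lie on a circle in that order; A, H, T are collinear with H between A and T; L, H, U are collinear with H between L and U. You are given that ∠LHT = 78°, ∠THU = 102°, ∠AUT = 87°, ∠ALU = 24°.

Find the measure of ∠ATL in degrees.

∠ATL = 33°

1. ∠AHL = 102°  [linear pair at H on AT]
2. ∠ALT = 93°  [cyclic ALTU, opposite ∠L+∠U]
3. ∠LAT = 54°  [△AHL]
4. ∠ATL = 33°  [△ALT]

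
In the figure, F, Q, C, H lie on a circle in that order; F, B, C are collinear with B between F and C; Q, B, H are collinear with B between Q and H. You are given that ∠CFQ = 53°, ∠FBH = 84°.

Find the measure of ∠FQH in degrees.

∠FQH = 31°

1. ∠CHQ = 53°  [same arc QC]
2. ∠CBH = 96°  [linear pair at B on FC]
3. ∠FCH = 31°  [△CBH]
4. ∠FQH = 31°  [same arc FH]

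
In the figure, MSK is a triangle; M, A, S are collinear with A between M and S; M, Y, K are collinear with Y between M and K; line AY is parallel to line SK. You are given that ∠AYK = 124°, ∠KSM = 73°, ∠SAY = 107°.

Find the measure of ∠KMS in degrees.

1. ∠AYM = 56°  [linear pair at Y on MK]
2. ∠MAY = 73°  [AY∥SK, corresponding at A]
3. ∠AMY = 51°  [△MAY]
4. ∠KMS = 51°  [A on MS, Y on MK]

∠KMS = 51°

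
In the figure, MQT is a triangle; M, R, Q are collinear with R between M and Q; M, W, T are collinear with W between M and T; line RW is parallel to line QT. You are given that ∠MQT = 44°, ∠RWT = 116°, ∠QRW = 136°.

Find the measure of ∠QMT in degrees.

∠QMT = 72°

1. ∠MRW = 44°  [RW∥QT, corresponding at R]
2. ∠MWR = 64°  [linear pair at W on MT]
3. ∠RMW = 72°  [△MRW]
4. ∠QMT = 72°  [R on MQ, W on MT]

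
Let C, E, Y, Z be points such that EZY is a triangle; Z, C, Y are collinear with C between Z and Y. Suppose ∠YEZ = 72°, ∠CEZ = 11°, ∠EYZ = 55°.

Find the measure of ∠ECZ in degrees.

1. ∠EZY = 53°  [△EZY]
2. ∠CZE = 53°  [C on ray ZY]
3. ∠ECZ = 116°  [△EZC]

∠ECZ = 116°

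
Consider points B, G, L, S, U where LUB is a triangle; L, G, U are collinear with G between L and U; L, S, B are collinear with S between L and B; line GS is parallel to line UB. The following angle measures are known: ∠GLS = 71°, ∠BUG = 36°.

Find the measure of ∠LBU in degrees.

∠LBU = 73°

1. ∠BLU = 71°  [G on LU, S on LB]
2. ∠BUL = 36°  [G on ray UL]
3. ∠LBU = 73°  [△LUB]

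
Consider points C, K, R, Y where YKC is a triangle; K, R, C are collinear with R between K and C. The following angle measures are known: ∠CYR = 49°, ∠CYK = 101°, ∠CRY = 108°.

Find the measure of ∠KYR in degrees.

1. ∠RCY = 23°  [△YRC]
2. ∠KRY = 72°  [linear pair at R on KC]
3. ∠KCY = 23°  [R on ray CK]
4. ∠CKY = 56°  [△YKC]
5. ∠RKY = 56°  [R on ray KC]
6. ∠KYR = 52°  [△YKR]

∠KYR = 52°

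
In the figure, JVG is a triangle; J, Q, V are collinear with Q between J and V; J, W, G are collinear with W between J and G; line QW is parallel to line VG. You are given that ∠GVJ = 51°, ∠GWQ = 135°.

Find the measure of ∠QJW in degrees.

1. ∠JQW = 51°  [QW∥VG, corresponding at Q]
2. ∠JWQ = 45°  [linear pair at W on JG]
3. ∠QJW = 84°  [△JQW]

∠QJW = 84°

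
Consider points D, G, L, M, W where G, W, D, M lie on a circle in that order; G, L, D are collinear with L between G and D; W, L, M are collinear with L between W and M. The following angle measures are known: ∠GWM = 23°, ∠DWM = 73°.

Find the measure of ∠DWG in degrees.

∠DWG = 96°

1. ∠GDM = 23°  [same arc GM]
2. ∠DGM = 73°  [same arc DM]
3. ∠DMG = 84°  [△GDM]
4. ∠DWG = 96°  [cyclic GWDM, opposite ∠W+∠M]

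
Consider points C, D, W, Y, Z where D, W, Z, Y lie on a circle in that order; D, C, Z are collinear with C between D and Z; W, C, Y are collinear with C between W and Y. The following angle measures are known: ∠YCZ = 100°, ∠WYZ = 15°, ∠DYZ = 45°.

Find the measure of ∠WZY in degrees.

∠WZY = 95°

1. ∠DZY = 65°  [△ZCY]
2. ∠YDZ = 70°  [△DZY]
3. ∠YWZ = 70°  [same arc ZY]
4. ∠WZY = 95°  [△WZY]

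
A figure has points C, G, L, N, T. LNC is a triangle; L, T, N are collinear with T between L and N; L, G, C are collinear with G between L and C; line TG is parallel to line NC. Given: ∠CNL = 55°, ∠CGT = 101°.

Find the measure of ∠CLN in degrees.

∠CLN = 46°

1. ∠GTL = 55°  [TG∥NC, corresponding at T]
2. ∠LGT = 79°  [linear pair at G on LC]
3. ∠GLT = 46°  [△LTG]
4. ∠CLN = 46°  [T on LN, G on LC]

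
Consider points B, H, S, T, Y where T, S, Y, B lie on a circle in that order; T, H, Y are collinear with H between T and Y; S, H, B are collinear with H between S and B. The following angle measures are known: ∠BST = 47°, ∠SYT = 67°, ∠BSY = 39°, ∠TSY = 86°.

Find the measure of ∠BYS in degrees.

∠BYS = 114°

1. ∠SBT = 67°  [same arc TS]
2. ∠BTS = 66°  [△TSB]
3. ∠BYS = 114°  [cyclic TSYB, opposite ∠T+∠Y]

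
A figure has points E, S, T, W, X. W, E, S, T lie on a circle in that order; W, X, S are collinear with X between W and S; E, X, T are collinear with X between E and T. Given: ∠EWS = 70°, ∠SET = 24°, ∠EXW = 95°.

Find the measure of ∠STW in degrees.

∠STW = 141°

1. ∠ETS = 70°  [same arc ES]
2. ∠SWT = 24°  [same arc ST]
3. ∠SXT = 95°  [vertical angles at X]
4. ∠TSW = 15°  [△SXT]
5. ∠STW = 141°  [△WST]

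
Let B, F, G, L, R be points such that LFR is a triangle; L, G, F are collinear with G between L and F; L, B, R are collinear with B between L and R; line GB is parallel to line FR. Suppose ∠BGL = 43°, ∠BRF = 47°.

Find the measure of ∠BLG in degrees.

∠BLG = 90°

1. ∠LFR = 43°  [GB∥FR, corresponding at G]
2. ∠FRL = 47°  [B on ray RL]
3. ∠FLR = 90°  [△LFR]
4. ∠BLG = 90°  [G on LF, B on LR]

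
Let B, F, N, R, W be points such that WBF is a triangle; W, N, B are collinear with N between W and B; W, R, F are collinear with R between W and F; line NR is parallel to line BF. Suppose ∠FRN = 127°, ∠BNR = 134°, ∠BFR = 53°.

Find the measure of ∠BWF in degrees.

1. ∠RNW = 46°  [linear pair at N on WB]
2. ∠BFW = 53°  [R on ray FW]
3. ∠FBW = 46°  [NR∥BF, corresponding at N]
4. ∠BWF = 81°  [△WBF]

∠BWF = 81°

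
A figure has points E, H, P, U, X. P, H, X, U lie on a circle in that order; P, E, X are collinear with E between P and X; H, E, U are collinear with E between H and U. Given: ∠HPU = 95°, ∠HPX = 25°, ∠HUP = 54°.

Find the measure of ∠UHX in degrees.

1. ∠HXU = 85°  [cyclic PHXU, opposite ∠P+∠X]
2. ∠HUX = 25°  [same arc HX]
3. ∠UHX = 70°  [△HXU]

∠UHX = 70°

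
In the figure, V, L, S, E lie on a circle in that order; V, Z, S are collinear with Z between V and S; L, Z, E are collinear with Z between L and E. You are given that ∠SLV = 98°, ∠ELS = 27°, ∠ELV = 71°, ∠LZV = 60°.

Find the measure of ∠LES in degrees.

∠LES = 49°

1. ∠ESV = 71°  [same arc VE]
2. ∠EZS = 60°  [vertical angles at Z]
3. ∠LES = 49°  [△SZE]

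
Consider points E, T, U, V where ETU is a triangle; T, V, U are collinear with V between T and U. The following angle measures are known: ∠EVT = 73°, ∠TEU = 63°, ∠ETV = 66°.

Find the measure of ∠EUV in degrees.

1. ∠ETU = 66°  [V on ray TU]
2. ∠EUT = 51°  [△ETU]
3. ∠EUV = 51°  [V on ray UT]

∠EUV = 51°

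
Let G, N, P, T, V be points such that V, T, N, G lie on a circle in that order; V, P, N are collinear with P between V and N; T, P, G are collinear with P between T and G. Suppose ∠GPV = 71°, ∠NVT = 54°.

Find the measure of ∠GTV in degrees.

∠GTV = 17°

1. ∠NPT = 71°  [vertical angles at P]
2. ∠TPV = 109°  [linear pair at P on VN]
3. ∠GTV = 17°  [△VPT]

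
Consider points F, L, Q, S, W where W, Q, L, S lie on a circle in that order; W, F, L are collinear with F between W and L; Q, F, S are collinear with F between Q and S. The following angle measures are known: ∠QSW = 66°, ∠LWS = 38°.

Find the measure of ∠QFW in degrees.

1. ∠QLW = 66°  [same arc WQ]
2. ∠LQS = 38°  [same arc LS]
3. ∠LFQ = 76°  [△QFL]
4. ∠QFW = 104°  [linear pair at F on WL]

∠QFW = 104°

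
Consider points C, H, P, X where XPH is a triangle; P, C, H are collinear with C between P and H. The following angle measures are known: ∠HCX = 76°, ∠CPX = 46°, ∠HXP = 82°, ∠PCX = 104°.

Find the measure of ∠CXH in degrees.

1. ∠HPX = 46°  [C on ray PH]
2. ∠PHX = 52°  [△XPH]
3. ∠CHX = 52°  [C on ray HP]
4. ∠CXH = 52°  [△XCH]

∠CXH = 52°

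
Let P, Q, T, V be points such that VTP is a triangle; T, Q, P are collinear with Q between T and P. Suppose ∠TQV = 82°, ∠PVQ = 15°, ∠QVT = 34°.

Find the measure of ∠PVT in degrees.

1. ∠QTV = 64°  [△VTQ]
2. ∠PQV = 98°  [linear pair at Q on TP]
3. ∠QPV = 67°  [△VQP]
4. ∠PTV = 64°  [Q on ray TP]
5. ∠TPV = 67°  [Q on ray PT]
6. ∠PVT = 49°  [△VTP]

∠PVT = 49°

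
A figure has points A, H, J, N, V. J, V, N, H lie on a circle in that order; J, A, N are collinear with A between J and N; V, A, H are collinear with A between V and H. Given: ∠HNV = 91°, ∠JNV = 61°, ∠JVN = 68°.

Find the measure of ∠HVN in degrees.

1. ∠NJV = 51°  [△JVN]
2. ∠NHV = 51°  [same arc VN]
3. ∠HVN = 38°  [△VNH]

∠HVN = 38°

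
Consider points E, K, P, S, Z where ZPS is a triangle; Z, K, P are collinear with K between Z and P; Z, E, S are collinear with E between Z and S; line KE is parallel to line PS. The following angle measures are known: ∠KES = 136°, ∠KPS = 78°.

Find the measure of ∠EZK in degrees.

∠EZK = 58°

1. ∠KEZ = 44°  [linear pair at E on ZS]
2. ∠SPZ = 78°  [K on ray PZ]
3. ∠PSZ = 44°  [KE∥PS, corresponding at E]
4. ∠PZS = 58°  [△ZPS]
5. ∠EZK = 58°  [K on ZP, E on ZS]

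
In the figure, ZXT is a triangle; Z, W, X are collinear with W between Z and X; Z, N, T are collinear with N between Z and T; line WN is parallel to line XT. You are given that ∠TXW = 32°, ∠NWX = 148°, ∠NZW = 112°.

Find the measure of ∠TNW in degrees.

1. ∠NWZ = 32°  [linear pair at W on ZX]
2. ∠WNZ = 36°  [△ZWN]
3. ∠TNW = 144°  [linear pair at N on ZT]

∠TNW = 144°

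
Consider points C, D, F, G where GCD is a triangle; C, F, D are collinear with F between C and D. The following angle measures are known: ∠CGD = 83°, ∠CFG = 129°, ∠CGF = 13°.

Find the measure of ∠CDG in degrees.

∠CDG = 59°

1. ∠FCG = 38°  [△GCF]
2. ∠DCG = 38°  [F on ray CD]
3. ∠CDG = 59°  [△GCD]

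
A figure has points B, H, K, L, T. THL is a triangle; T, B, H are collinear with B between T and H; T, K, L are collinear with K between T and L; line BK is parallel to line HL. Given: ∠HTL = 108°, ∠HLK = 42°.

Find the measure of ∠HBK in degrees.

∠HBK = 150°

1. ∠HLT = 42°  [K on ray LT]
2. ∠LHT = 30°  [△THL]
3. ∠KBT = 30°  [BK∥HL, corresponding at B]
4. ∠HBK = 150°  [linear pair at B on TH]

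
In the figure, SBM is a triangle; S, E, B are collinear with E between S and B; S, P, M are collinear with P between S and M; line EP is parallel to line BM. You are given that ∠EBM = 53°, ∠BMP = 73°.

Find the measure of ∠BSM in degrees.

∠BSM = 54°

1. ∠MBS = 53°  [E on ray BS]
2. ∠BMS = 73°  [P on ray MS]
3. ∠BSM = 54°  [△SBM]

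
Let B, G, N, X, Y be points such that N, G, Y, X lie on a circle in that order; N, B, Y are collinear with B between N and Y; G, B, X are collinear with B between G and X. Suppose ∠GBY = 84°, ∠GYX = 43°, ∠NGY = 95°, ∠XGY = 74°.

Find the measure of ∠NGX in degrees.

1. ∠GBN = 96°  [linear pair at B on NY]
2. ∠GYN = 22°  [△GBY]
3. ∠GNY = 63°  [△NGY]
4. ∠NGX = 21°  [△NBG]

∠NGX = 21°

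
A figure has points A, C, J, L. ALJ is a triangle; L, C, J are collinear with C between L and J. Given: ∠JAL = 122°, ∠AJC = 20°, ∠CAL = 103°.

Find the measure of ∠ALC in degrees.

1. ∠AJL = 20°  [C on ray JL]
2. ∠ALJ = 38°  [△ALJ]
3. ∠ALC = 38°  [C on ray LJ]

∠ALC = 38°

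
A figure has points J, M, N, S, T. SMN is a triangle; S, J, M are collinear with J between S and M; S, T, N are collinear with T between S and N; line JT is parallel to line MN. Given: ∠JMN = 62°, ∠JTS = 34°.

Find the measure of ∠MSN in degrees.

1. ∠NMS = 62°  [J on ray MS]
2. ∠MNS = 34°  [JT∥MN, corresponding at T]
3. ∠MSN = 84°  [△SMN]

∠MSN = 84°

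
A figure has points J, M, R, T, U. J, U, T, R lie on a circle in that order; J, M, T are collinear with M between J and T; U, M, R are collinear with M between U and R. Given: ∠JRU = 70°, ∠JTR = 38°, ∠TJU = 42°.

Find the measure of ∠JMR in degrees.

1. ∠TRU = 42°  [same arc UT]
2. ∠RMT = 100°  [△TMR]
3. ∠JMR = 80°  [linear pair at M on JT]

∠JMR = 80°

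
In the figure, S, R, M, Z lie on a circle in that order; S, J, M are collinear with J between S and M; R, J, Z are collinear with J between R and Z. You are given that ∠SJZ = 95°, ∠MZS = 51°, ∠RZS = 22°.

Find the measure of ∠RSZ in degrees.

1. ∠MSZ = 63°  [△SJZ]
2. ∠SMZ = 66°  [△SMZ]
3. ∠SRZ = 66°  [same arc SZ]
4. ∠RSZ = 92°  [△SRZ]

∠RSZ = 92°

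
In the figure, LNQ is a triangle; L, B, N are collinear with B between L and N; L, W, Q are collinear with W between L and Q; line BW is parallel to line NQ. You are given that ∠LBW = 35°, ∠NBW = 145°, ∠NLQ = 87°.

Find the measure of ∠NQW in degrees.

1. ∠LNQ = 35°  [BW∥NQ, corresponding at B]
2. ∠LQN = 58°  [△LNQ]
3. ∠NQW = 58°  [W on ray QL]

∠NQW = 58°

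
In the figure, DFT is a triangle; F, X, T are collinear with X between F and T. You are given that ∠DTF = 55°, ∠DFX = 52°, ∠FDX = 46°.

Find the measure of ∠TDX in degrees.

∠TDX = 27°

1. ∠DTX = 55°  [X on ray TF]
2. ∠DXF = 82°  [△DFX]
3. ∠DXT = 98°  [linear pair at X on FT]
4. ∠TDX = 27°  [△DXT]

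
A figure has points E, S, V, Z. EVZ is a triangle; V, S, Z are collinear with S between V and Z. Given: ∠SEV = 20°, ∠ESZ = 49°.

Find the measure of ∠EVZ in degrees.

1. ∠ESV = 131°  [linear pair at S on VZ]
2. ∠EVS = 29°  [△EVS]
3. ∠EVZ = 29°  [S on ray VZ]

∠EVZ = 29°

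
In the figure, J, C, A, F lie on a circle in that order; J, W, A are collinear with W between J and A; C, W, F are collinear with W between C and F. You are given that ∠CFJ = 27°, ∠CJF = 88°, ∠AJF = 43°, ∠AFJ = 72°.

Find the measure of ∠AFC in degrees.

1. ∠CAF = 92°  [cyclic JCAF, opposite ∠J+∠A]
2. ∠ACF = 43°  [same arc AF]
3. ∠AFC = 45°  [△CAF]

∠AFC = 45°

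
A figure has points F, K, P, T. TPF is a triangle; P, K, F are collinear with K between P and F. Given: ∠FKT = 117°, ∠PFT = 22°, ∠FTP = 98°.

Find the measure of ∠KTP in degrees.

∠KTP = 57°

1. ∠PKT = 63°  [linear pair at K on PF]
2. ∠FPT = 60°  [△TPF]
3. ∠KPT = 60°  [K on ray PF]
4. ∠KTP = 57°  [△TPK]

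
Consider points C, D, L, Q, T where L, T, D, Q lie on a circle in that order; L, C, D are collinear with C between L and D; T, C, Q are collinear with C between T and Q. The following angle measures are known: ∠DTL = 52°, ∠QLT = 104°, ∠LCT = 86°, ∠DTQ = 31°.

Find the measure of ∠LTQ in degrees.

1. ∠DQL = 128°  [cyclic LTDQ, opposite ∠T+∠Q]
2. ∠DLQ = 31°  [same arc DQ]
3. ∠LDQ = 21°  [△LDQ]
4. ∠LTQ = 21°  [same arc LQ]

∠LTQ = 21°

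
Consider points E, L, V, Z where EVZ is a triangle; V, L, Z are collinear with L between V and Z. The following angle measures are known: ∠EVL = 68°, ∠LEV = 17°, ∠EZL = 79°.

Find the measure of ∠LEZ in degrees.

1. ∠ELV = 95°  [△EVL]
2. ∠ELZ = 85°  [linear pair at L on VZ]
3. ∠LEZ = 16°  [△ELZ]

∠LEZ = 16°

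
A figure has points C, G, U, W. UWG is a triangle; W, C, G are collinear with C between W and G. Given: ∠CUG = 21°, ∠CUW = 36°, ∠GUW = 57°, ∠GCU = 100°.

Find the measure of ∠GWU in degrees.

∠GWU = 64°

1. ∠CGU = 59°  [△UCG]
2. ∠UGW = 59°  [C on ray GW]
3. ∠GWU = 64°  [△UWG]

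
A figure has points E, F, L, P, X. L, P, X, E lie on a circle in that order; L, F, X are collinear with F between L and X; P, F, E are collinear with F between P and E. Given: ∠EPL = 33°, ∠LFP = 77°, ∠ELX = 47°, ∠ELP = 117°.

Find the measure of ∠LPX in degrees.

1. ∠LEP = 30°  [△LPE]
2. ∠PLX = 70°  [△LFP]
3. ∠LXP = 30°  [same arc LP]
4. ∠LPX = 80°  [△LPX]

∠LPX = 80°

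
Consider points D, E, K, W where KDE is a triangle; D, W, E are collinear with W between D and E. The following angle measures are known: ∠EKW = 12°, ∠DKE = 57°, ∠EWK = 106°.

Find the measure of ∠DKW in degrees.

1. ∠KEW = 62°  [△KWE]
2. ∠DWK = 74°  [linear pair at W on DE]
3. ∠DEK = 62°  [W on ray ED]
4. ∠EDK = 61°  [△KDE]
5. ∠KDW = 61°  [W on ray DE]
6. ∠DKW = 45°  [△KDW]

∠DKW = 45°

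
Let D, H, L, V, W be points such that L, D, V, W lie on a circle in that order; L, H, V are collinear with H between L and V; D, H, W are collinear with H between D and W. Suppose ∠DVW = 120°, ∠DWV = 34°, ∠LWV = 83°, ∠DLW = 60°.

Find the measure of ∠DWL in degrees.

∠DWL = 49°

1. ∠DLV = 34°  [same arc DV]
2. ∠LDV = 97°  [cyclic LDVW, opposite ∠D+∠W]
3. ∠DVL = 49°  [△LDV]
4. ∠DWL = 49°  [same arc LD]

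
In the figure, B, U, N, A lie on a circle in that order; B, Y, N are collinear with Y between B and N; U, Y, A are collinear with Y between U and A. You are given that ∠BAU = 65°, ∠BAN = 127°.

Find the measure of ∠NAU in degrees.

∠NAU = 62°

1. ∠BNU = 65°  [same arc BU]
2. ∠BUN = 53°  [cyclic BUNA, opposite ∠U+∠A]
3. ∠NBU = 62°  [△BUN]
4. ∠NAU = 62°  [same arc UN]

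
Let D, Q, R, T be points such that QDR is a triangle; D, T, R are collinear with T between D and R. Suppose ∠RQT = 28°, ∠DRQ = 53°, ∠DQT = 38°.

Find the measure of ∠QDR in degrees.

∠QDR = 61°

1. ∠QRT = 53°  [T on ray RD]
2. ∠QTR = 99°  [△QTR]
3. ∠DTQ = 81°  [linear pair at T on DR]
4. ∠QDT = 61°  [△QDT]
5. ∠QDR = 61°  [T on ray DR]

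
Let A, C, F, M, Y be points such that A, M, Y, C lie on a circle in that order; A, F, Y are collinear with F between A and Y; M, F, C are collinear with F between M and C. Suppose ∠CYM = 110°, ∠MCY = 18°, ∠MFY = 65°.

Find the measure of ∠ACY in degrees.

∠ACY = 81°

1. ∠CMY = 52°  [△MYC]
2. ∠MAY = 18°  [same arc MY]
3. ∠AYM = 63°  [△MFY]
4. ∠AMY = 99°  [△AMY]
5. ∠ACY = 81°  [cyclic AMYC, opposite ∠M+∠C]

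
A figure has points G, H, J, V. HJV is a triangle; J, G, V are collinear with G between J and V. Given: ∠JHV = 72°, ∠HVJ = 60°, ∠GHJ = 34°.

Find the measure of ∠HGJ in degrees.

∠HGJ = 98°

1. ∠HJV = 48°  [△HJV]
2. ∠GJH = 48°  [G on ray JV]
3. ∠HGJ = 98°  [△HJG]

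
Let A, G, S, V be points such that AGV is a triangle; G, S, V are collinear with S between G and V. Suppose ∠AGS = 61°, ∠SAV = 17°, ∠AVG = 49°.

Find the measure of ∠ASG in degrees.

1. ∠AVS = 49°  [S on ray VG]
2. ∠ASV = 114°  [△ASV]
3. ∠ASG = 66°  [linear pair at S on GV]

∠ASG = 66°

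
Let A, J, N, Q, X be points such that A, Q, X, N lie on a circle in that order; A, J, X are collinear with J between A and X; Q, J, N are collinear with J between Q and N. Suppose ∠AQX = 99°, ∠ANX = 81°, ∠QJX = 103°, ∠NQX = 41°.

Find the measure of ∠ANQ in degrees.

1. ∠AJN = 103°  [vertical angles at J]
2. ∠NAX = 41°  [same arc XN]
3. ∠ANQ = 36°  [△AJN]

∠ANQ = 36°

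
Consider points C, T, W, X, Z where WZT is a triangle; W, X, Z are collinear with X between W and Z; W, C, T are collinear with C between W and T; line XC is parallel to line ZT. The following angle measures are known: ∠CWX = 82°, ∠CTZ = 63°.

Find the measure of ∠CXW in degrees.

∠CXW = 35°

1. ∠TWZ = 82°  [X on WZ, C on WT]
2. ∠WTZ = 63°  [C on ray TW]
3. ∠TZW = 35°  [△WZT]
4. ∠CXW = 35°  [XC∥ZT, corresponding at X]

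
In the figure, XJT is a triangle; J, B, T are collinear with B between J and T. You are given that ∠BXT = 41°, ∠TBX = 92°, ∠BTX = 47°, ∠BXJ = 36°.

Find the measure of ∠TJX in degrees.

1. ∠JBX = 88°  [linear pair at B on JT]
2. ∠BJX = 56°  [△XJB]
3. ∠TJX = 56°  [B on ray JT]

∠TJX = 56°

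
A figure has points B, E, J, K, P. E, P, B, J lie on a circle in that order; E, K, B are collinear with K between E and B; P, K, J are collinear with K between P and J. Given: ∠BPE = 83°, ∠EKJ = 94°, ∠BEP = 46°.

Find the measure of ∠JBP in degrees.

∠JBP = 99°

1. ∠EBP = 51°  [△EPB]
2. ∠BKP = 94°  [vertical angles at K]
3. ∠BJP = 46°  [same arc PB]
4. ∠BPJ = 35°  [△PKB]
5. ∠JBP = 99°  [△PBJ]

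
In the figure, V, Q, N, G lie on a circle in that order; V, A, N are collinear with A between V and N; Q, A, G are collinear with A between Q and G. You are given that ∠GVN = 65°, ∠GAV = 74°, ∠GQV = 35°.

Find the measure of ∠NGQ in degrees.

1. ∠GAN = 106°  [linear pair at A on VN]
2. ∠GNV = 35°  [same arc VG]
3. ∠NGQ = 39°  [△NAG]

∠NGQ = 39°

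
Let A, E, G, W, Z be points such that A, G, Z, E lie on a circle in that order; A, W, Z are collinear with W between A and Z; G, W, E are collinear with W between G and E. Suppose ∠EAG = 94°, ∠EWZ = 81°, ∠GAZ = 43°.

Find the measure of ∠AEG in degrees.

1. ∠AWG = 81°  [vertical angles at W]
2. ∠AGE = 56°  [△AWG]
3. ∠AEG = 30°  [△AGE]

∠AEG = 30°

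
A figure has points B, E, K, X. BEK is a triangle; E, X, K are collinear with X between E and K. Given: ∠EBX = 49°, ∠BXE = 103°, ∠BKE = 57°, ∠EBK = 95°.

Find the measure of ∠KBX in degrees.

1. ∠BXK = 77°  [linear pair at X on EK]
2. ∠BKX = 57°  [X on ray KE]
3. ∠KBX = 46°  [△BXK]

∠KBX = 46°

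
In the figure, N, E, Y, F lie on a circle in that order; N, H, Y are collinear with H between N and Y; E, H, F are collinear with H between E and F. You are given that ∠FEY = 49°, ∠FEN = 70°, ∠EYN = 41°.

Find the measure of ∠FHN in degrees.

∠FHN = 90°

1. ∠FNY = 49°  [same arc YF]
2. ∠EFN = 41°  [same arc NE]
3. ∠FHN = 90°  [△NHF]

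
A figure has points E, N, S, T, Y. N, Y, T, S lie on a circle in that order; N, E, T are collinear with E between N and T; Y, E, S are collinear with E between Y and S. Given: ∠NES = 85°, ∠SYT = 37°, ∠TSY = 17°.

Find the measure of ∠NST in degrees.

1. ∠SET = 95°  [linear pair at E on NT]
2. ∠SNT = 37°  [same arc TS]
3. ∠NTS = 68°  [△TES]
4. ∠NST = 75°  [△NTS]

∠NST = 75°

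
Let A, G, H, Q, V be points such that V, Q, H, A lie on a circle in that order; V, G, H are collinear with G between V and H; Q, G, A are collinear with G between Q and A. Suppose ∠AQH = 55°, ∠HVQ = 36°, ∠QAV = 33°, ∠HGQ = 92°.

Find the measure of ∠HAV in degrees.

1. ∠QHV = 33°  [△QGH]
2. ∠HQV = 111°  [△VQH]
3. ∠HAV = 69°  [cyclic VQHA, opposite ∠Q+∠A]

∠HAV = 69°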